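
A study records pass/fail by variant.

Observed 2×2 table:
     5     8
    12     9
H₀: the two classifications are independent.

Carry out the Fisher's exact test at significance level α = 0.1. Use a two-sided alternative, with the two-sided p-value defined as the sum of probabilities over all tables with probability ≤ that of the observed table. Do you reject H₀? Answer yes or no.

Margins: r₁=13, r₂=21, c₁=17, c₂=17, n=34
p_obs = C(13,5)·C(21,12)/C(34,17); sum pmf over tables with pmf ≤ p_obs
p-value (two-sided) = 0.48127
At α=0.1: p ≥ α → fail to reject H₀

reject H₀: no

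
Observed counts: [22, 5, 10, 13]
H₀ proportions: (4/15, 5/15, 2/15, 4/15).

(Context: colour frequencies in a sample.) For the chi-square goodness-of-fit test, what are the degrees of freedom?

df = k − 1 = 4 − 1 = 3

degrees of freedom = 3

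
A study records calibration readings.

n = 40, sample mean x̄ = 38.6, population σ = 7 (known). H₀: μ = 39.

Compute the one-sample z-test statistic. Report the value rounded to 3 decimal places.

test statistic = -0.361

SE = σ/√n = 7/√40 = 1.1068
z = (x̄−μ₀)/SE = (38.6−39)/1.1068 = -0.3614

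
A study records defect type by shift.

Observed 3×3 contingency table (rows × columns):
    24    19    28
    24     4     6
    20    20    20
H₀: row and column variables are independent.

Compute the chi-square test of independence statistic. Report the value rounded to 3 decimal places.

Row totals [71, 34, 60], col totals [68, 43, 54], n=165
χ² = (24−29.26)²/29.26 + (19−18.50)²/18.50 + (28−23.24)²/23.24 + (24−14.01)²/14.01 + (4−8.86)²/8.86 + (6−11.13)²/11.13 + (20−24.73)²/24.73 + (20−15.64)²/15.64 + (20−19.64)²/19.64 = 16.2122
df = 4

test statistic = 16.212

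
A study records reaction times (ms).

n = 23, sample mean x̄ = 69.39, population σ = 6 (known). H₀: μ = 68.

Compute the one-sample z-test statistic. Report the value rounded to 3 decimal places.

SE = σ/√n = 6/√23 = 1.2511
z = (x̄−μ₀)/SE = (69.39−68)/1.2511 = 1.1110

test statistic = 1.111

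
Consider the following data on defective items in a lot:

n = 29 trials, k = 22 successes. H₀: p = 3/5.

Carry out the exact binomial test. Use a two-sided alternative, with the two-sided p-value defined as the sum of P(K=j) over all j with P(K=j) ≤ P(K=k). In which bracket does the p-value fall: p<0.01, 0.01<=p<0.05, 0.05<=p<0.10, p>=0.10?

Exact binomial: n=29, k=22, p₀=3/5=0.6000
P(X=j) = C(n,j)·p₀^j·(1−p₀)^(n−j); p = Σ P(X=j) over j with P(X=j) ≤ P(X=22)
p-value (two-sided) = 0.08987
→ bracket: 0.05<=p<0.10

p-value bracket: 0.05<=p<0.10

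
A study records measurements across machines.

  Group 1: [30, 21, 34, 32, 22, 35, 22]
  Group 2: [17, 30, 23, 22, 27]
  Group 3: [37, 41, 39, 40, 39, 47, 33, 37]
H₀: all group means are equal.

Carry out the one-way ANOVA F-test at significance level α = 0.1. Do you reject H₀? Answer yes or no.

Group means [28.00, 23.80, 39.12], grand mean 31.400
SSB = Σnᵢ(x̄ᵢ−x̄)² = 847.125; SSW = ΣΣ(x−x̄ᵢ)² = 437.675
MSB = 847.125/2 = 423.5625; MSW = 437.675/17 = 25.7456
F = MSB/MSW = 16.4518
df = (2, 17)
p-value (upper-tail) = 0.00011
At α=0.1: p < α → reject H₀

reject H₀: yes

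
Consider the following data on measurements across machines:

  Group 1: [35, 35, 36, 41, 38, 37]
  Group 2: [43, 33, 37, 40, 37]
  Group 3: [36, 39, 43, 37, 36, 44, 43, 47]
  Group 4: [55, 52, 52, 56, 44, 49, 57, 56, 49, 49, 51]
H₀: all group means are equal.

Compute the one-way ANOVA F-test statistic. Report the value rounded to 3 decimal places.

Group means [37.00, 38.00, 40.62, 51.82], grand mean 43.567
SSB = Σnᵢ(x̄ᵢ−x̄)² = 1231.855; SSW = ΣΣ(x−x̄ᵢ)² = 361.511
MSB = 1231.855/3 = 410.6184; MSW = 361.511/26 = 13.9043
F = MSB/MSW = 29.5318
df = (3, 26)

test statistic = 29.532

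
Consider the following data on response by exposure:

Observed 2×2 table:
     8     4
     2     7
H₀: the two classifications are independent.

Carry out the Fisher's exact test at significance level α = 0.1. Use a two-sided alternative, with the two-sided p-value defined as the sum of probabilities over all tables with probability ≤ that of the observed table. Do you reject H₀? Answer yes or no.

reject H₀: yes

Margins: r₁=12, r₂=9, c₁=10, c₂=11, n=21
p_obs = C(12,8)·C(9,2)/C(21,10); sum pmf over tables with pmf ≤ p_obs
p-value (two-sided) = 0.08050
At α=0.1: p < α → reject H₀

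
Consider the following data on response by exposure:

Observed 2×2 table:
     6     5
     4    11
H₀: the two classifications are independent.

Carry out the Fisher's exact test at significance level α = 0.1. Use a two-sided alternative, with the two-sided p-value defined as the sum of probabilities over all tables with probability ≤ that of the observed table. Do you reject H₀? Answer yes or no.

reject H₀: no

Margins: r₁=11, r₂=15, c₁=10, c₂=16, n=26
p_obs = C(11,6)·C(15,4)/C(26,10); sum pmf over tables with pmf ≤ p_obs
p-value (two-sided) = 0.22797
At α=0.1: p ≥ α → fail to reject H₀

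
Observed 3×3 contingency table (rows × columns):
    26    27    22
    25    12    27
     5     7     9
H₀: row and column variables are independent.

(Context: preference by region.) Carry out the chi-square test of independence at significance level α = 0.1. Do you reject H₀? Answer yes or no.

Row totals [75, 64, 21], col totals [56, 46, 58], n=160
χ² = (26−26.25)²/26.25 + (27−21.56)²/21.56 + (22−27.19)²/27.19 + (25−22.40)²/22.40 + (12−18.40)²/18.40 + (27−23.20)²/23.20 + (5−7.35)²/7.35 + (7−6.04)²/6.04 + (9−7.61)²/7.61 = 6.6714
df = 4
p-value (upper-tail) = 0.15431
At α=0.1: p ≥ α → fail to reject H₀

reject H₀: no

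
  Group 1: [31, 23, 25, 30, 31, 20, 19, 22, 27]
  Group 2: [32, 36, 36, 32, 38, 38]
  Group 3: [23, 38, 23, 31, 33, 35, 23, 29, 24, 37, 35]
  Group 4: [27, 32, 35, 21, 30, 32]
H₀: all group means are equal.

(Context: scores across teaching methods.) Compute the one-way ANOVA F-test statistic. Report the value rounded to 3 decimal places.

test statistic = 4.922

Group means [25.33, 35.33, 30.09, 29.50], grand mean 29.625
SSB = Σnᵢ(x̄ᵢ−x̄)² = 363.758; SSW = ΣΣ(x−x̄ᵢ)² = 689.742
MSB = 363.758/3 = 121.2525; MSW = 689.742/28 = 24.6337
F = MSB/MSW = 4.9222
df = (3, 28)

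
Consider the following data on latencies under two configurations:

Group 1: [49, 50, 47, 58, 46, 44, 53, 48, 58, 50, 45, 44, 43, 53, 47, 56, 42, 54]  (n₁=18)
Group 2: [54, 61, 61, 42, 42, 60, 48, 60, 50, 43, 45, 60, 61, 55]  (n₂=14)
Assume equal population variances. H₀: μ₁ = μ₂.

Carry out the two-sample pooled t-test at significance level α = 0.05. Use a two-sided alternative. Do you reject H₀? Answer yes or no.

x̄₁=49.278, s₁=5.074, n₁=18
x̄₂=53.000, s₂=7.766, n₂=14
s_p² = [17·5.074² + 13·7.766²]/30 = 40.7204
SE = √(s_p²·(1/18+1/14)) = 2.2739
t = (49.278−53.000)/2.2739 = -1.6369
df = 30
p-value (two-sided) = 0.11210
At α=0.05: p ≥ α → fail to reject H₀

reject H₀: no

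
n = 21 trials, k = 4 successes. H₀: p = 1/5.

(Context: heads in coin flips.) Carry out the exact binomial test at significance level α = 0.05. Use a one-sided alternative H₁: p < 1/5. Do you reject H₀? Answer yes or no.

Exact binomial: n=21, k=4, p₀=1/5=0.2000
P(X≤4) from Σ C(n,i)·p₀^i·(1−p₀)^(n−i)
p-value (one-sided, H₁ less) = 0.58601
At α=0.05: p ≥ α → fail to reject H₀

reject H₀: no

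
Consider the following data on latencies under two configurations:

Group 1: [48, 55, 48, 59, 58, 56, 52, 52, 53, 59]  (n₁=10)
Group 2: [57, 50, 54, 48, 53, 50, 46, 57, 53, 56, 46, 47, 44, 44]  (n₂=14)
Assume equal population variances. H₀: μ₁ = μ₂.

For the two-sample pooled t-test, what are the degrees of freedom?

df = n₁ + n₂ − 2 = 10 + 14 − 2 = 22

degrees of freedom = 22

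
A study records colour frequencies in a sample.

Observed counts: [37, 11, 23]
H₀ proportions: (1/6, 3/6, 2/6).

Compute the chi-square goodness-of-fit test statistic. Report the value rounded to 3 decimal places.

test statistic = 70.451

n = 71; E_i = n·p_i = [11.83, 35.50, 23.67]
χ² = (37−11.83)²/11.83 + (11−35.50)²/35.50 + (23−23.67)²/23.67 = 70.4507
df = 2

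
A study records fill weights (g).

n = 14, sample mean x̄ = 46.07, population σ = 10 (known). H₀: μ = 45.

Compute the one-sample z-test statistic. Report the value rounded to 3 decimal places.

test statistic = 0.400

SE = σ/√n = 10/√14 = 2.6726
z = (x̄−μ₀)/SE = (46.07−45)/2.6726 = 0.4004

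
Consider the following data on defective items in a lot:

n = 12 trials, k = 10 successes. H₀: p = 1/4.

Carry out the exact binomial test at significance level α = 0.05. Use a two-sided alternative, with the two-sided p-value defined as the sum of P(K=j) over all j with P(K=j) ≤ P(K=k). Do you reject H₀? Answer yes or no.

Exact binomial: n=12, k=10, p₀=1/4=0.2500
P(X=j) = C(n,j)·p₀^j·(1−p₀)^(n−j); p = Σ P(X=j) over j with P(X=j) ≤ P(X=10)
p-value (two-sided) = 0.00004
At α=0.05: p < α → reject H₀

reject H₀: yes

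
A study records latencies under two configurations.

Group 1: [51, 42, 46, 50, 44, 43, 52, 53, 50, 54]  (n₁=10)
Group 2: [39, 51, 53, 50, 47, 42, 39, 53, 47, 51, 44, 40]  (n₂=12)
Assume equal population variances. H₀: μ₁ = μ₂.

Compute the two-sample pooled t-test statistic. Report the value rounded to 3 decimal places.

x̄₁=48.500, s₁=4.378, n₁=10
x̄₂=46.333, s₂=5.382, n₂=12
s_p² = [9·4.378² + 11·5.382²]/20 = 24.5583
SE = √(s_p²·(1/10+1/12)) = 2.1219
t = (48.500−46.333)/2.1219 = 1.0211
df = 20

test statistic = 1.021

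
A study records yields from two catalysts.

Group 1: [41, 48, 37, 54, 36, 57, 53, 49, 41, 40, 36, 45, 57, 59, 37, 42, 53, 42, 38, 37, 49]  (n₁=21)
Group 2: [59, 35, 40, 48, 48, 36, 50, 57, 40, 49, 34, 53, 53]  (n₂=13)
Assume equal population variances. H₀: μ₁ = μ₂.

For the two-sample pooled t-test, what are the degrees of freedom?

degrees of freedom = 32

df = n₁ + n₂ − 2 = 21 + 13 − 2 = 32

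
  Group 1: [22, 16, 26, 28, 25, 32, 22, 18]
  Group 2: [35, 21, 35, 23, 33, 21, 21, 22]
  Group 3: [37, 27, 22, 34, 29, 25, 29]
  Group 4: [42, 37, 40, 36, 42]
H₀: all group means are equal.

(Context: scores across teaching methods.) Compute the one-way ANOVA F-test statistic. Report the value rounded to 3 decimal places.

Group means [23.62, 26.38, 29.00, 39.40], grand mean 28.571
SSB = Σnᵢ(x̄ᵢ−x̄)² = 821.907; SSW = ΣΣ(x−x̄ᵢ)² = 690.950
MSB = 821.907/3 = 273.9690; MSW = 690.950/24 = 28.7896
F = MSB/MSW = 9.5163
df = (3, 24)

test statistic = 9.516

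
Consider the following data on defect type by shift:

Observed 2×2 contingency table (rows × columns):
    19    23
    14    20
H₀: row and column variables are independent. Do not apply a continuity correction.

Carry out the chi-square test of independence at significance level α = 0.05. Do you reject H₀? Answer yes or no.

reject H₀: no

Row totals [42, 34], col totals [33, 43], n=76
χ² = (19−18.24)²/18.24 + (23−23.76)²/23.76 + (14−14.76)²/14.76 + (20−19.24)²/19.24 = 0.1262
df = 1
p-value (upper-tail) = 0.72244
At α=0.05: p ≥ α → fail to reject H₀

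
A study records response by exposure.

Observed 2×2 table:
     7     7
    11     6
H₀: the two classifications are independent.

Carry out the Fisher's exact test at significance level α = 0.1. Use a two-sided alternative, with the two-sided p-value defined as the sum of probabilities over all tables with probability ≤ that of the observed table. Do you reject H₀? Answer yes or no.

Margins: r₁=14, r₂=17, c₁=18, c₂=13, n=31
p_obs = C(14,7)·C(17,11)/C(31,18); sum pmf over tables with pmf ≤ p_obs
p-value (two-sided) = 0.48088
At α=0.1: p ≥ α → fail to reject H₀

reject H₀: no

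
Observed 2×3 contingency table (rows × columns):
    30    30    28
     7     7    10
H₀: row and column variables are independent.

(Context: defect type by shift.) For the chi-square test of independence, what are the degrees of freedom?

degrees of freedom = 2

df = (r−1)(c−1) = (2−1)·(3−1) = 2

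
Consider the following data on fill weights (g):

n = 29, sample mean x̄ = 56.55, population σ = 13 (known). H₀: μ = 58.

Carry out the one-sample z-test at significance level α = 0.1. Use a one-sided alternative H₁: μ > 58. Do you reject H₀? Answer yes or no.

SE = σ/√n = 13/√29 = 2.4140
z = (x̄−μ₀)/SE = (56.55−58)/2.4140 = -0.6007
p-value (one-sided, H₁ greater) = 0.72596
At α=0.1: p ≥ α → fail to reject H₀

reject H₀: no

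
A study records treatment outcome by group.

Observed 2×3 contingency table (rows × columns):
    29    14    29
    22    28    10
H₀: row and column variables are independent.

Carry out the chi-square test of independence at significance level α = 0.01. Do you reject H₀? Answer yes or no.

reject H₀: yes

Row totals [72, 60], col totals [51, 42, 39], n=132
χ² = (29−27.82)²/27.82 + (14−22.91)²/22.91 + (29−21.27)²/21.27 + (22−23.18)²/23.18 + (28−19.09)²/19.09 + (10−17.73)²/17.73 = 13.9079
df = 2
p-value (upper-tail) = 0.00095
At α=0.01: p < α → reject H₀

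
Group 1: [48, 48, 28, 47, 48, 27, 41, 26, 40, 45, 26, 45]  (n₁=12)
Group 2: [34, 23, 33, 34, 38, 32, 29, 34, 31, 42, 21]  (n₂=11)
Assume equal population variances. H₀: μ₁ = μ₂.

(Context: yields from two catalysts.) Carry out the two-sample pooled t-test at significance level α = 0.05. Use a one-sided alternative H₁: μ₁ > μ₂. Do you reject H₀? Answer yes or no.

reject H₀: yes

x̄₁=39.083, s₁=9.472, n₁=12
x̄₂=31.909, s₂=6.008, n₂=11
s_p² = [11·9.472² + 10·6.008²]/21 = 64.1822
SE = √(s_p²·(1/12+1/11)) = 3.3441
t = (39.083−31.909)/3.3441 = 2.1453
df = 21
p-value (one-sided, H₁ greater) = 0.02189
At α=0.05: p < α → reject H₀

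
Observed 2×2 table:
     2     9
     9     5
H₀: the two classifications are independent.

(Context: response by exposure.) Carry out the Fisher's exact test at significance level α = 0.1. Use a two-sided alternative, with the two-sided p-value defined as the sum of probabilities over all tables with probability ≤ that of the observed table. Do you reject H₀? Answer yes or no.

reject H₀: yes

Margins: r₁=11, r₂=14, c₁=11, c₂=14, n=25
p_obs = C(11,2)·C(14,9)/C(25,11); sum pmf over tables with pmf ≤ p_obs
p-value (two-sided) = 0.04189
At α=0.1: p < α → reject H₀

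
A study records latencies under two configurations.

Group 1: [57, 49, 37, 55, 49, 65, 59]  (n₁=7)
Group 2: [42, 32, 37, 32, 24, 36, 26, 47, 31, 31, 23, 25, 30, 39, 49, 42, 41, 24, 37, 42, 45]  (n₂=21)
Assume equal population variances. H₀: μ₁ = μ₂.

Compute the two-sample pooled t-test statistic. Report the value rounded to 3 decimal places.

x̄₁=53.000, s₁=9.018, n₁=7
x̄₂=35.000, s₂=8.031, n₂=21
s_p² = [6·9.018² + 20·8.031²]/26 = 68.3846
SE = √(s_p²·(1/7+1/21)) = 3.6091
t = (53.000−35.000)/3.6091 = 4.9874
df = 26

test statistic = 4.987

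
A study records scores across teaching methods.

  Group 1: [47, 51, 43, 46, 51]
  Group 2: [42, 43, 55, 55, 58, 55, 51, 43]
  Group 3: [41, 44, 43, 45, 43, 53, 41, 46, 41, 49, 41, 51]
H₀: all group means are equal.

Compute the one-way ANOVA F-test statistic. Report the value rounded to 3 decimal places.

Group means [47.60, 50.25, 44.83], grand mean 47.120
SSB = Σnᵢ(x̄ᵢ−x̄)² = 142.273; SSW = ΣΣ(x−x̄ᵢ)² = 538.367
MSB = 142.273/2 = 71.1367; MSW = 538.367/22 = 24.4712
F = MSB/MSW = 2.9070
df = (2, 22)

test statistic = 2.907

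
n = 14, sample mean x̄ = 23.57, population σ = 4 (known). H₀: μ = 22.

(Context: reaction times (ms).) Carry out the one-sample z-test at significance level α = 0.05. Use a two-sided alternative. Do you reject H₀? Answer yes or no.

SE = σ/√n = 4/√14 = 1.0690
z = (x̄−μ₀)/SE = (23.57−22)/1.0690 = 1.4686
p-value (two-sided) = 0.14194
At α=0.05: p ≥ α → fail to reject H₀

reject H₀: no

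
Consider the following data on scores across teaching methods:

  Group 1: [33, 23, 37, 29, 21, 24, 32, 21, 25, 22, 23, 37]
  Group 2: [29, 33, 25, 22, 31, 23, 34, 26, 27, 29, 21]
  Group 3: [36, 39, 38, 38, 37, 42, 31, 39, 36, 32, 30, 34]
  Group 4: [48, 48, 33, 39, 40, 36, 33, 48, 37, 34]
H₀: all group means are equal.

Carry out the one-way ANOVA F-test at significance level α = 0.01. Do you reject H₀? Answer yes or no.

reject H₀: yes

Group means [27.25, 27.27, 36.00, 39.60], grand mean 32.333
SSB = Σnᵢ(x̄ᵢ−x̄)² = 1281.168; SSW = ΣΣ(x−x̄ᵢ)² = 1090.832
MSB = 1281.168/3 = 427.0561; MSW = 1090.832/41 = 26.6057
F = MSB/MSW = 16.0513
df = (3, 41)
p-value (upper-tail) = 0.00000
At α=0.01: p < α → reject H₀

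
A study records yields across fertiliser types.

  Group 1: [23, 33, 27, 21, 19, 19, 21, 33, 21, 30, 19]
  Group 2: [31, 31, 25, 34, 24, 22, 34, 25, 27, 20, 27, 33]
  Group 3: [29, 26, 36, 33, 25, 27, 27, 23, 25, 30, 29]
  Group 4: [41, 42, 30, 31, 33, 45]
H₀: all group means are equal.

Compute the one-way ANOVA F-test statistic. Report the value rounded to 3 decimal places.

Group means [24.18, 27.75, 28.18, 37.00], grand mean 28.275
SSB = Σnᵢ(x̄ᵢ−x̄)² = 644.452; SSW = ΣΣ(x−x̄ᵢ)² = 909.523
MSB = 644.452/3 = 214.8174; MSW = 909.523/36 = 25.2645
F = MSB/MSW = 8.5027
df = (3, 36)

test statistic = 8.503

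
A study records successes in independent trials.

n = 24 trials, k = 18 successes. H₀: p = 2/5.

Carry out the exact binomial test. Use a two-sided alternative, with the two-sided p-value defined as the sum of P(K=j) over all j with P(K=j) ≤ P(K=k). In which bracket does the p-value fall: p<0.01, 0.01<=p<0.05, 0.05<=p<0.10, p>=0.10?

Exact binomial: n=24, k=18, p₀=2/5=0.4000
P(X=j) = C(n,j)·p₀^j·(1−p₀)^(n−j); p = Σ P(X=j) over j with P(X=j) ≤ P(X=18)
p-value (two-sided) = 0.00062
→ bracket: p<0.01

p-value bracket: p<0.01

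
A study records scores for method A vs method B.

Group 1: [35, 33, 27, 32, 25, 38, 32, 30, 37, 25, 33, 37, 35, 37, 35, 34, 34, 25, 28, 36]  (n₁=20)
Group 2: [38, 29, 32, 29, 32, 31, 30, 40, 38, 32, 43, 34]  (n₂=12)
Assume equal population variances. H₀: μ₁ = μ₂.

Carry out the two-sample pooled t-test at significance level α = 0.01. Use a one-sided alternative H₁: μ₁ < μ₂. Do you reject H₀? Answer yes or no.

x̄₁=32.400, s₁=4.309, n₁=20
x̄₂=34.000, s₂=4.632, n₂=12
s_p² = [19·4.309² + 11·4.632²]/30 = 19.6267
SE = √(s_p²·(1/20+1/12)) = 1.6177
t = (32.400−34.000)/1.6177 = -0.9891
df = 30
p-value (one-sided, H₁ less) = 0.16527
At α=0.01: p ≥ α → fail to reject H₀

reject H₀: no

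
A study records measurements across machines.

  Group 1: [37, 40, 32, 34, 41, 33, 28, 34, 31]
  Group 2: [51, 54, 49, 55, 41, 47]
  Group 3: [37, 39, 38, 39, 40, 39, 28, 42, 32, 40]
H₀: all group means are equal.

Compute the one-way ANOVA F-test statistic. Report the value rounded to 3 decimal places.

test statistic = 22.106

Group means [34.44, 49.50, 37.40], grand mean 39.240
SSB = Σnᵢ(x̄ᵢ−x̄)² = 872.438; SSW = ΣΣ(x−x̄ᵢ)² = 434.122
MSB = 872.438/2 = 436.2189; MSW = 434.122/22 = 19.7328
F = MSB/MSW = 22.1063
df = (2, 22)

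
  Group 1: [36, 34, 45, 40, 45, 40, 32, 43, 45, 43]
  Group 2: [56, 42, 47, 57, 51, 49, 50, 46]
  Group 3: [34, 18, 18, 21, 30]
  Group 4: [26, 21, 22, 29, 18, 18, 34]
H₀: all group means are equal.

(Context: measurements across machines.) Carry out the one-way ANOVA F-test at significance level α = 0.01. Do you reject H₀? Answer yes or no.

reject H₀: yes

Group means [40.30, 49.75, 24.20, 24.00], grand mean 36.333
SSB = Σnᵢ(x̄ᵢ−x̄)² = 3398.267; SSW = ΣΣ(x−x̄ᵢ)² = 814.400
MSB = 3398.267/3 = 1132.7556; MSW = 814.400/26 = 31.3231
F = MSB/MSW = 36.1636
df = (3, 26)
p-value (upper-tail) = 0.00000
At α=0.01: p < α → reject H₀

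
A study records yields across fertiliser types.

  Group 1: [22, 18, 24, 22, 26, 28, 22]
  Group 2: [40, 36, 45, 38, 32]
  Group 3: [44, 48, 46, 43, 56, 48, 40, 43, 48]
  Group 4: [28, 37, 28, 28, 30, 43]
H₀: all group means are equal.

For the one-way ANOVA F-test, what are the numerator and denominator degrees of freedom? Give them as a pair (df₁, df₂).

degrees of freedom = [3, 23]

k = 4 groups, N = 27 total
df = (k−1, N−k) = (4−1, 27−4) = (3, 23)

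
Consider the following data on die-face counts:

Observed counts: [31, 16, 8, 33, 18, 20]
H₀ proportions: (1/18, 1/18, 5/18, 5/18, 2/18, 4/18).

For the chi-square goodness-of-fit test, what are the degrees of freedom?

degrees of freedom = 5

df = k − 1 = 6 − 1 = 5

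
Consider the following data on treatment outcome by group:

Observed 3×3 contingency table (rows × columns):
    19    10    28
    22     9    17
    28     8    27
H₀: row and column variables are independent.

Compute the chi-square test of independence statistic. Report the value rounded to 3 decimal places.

Row totals [57, 48, 63], col totals [69, 27, 72], n=168
χ² = (19−23.41)²/23.41 + (10−9.16)²/9.16 + (28−24.43)²/24.43 + (22−19.71)²/19.71 + (9−7.71)²/7.71 + (17−20.57)²/20.57 + (28−25.88)²/25.88 + (8−10.12)²/10.12 + (27−27.00)²/27.00 = 3.1499
df = 4

test statistic = 3.150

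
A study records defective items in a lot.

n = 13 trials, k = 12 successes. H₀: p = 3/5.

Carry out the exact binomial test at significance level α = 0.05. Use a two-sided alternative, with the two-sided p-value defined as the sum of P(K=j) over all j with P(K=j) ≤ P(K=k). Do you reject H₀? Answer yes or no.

reject H₀: yes

Exact binomial: n=13, k=12, p₀=3/5=0.6000
P(X=j) = C(n,j)·p₀^j·(1−p₀)^(n−j); p = Σ P(X=j) over j with P(X=j) ≤ P(X=12)
p-value (two-sided) = 0.02042
At α=0.05: p < α → reject H₀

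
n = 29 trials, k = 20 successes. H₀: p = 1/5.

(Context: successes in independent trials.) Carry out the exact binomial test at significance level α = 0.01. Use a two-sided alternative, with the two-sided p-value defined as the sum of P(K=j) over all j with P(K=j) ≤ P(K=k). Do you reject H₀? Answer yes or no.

Exact binomial: n=29, k=20, p₀=1/5=0.2000
P(X=j) = C(n,j)·p₀^j·(1−p₀)^(n−j); p = Σ P(X=j) over j with P(X=j) ≤ P(X=20)
p-value (two-sided) = 0.00000
At α=0.01: p < α → reject H₀

reject H₀: yes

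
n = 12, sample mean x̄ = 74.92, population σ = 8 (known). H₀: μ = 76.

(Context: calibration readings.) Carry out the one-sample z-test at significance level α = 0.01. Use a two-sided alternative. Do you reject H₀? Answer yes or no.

reject H₀: no

SE = σ/√n = 8/√12 = 2.3094
z = (x̄−μ₀)/SE = (74.92−76)/2.3094 = -0.4677
p-value (two-sided) = 0.64003
At α=0.01: p ≥ α → fail to reject H₀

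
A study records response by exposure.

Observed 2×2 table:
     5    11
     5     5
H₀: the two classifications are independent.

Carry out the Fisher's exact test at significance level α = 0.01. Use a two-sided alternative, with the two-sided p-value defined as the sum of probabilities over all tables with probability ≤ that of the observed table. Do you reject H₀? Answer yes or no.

Margins: r₁=16, r₂=10, c₁=10, c₂=16, n=26
p_obs = C(16,5)·C(10,5)/C(26,10); sum pmf over tables with pmf ≤ p_obs
p-value (two-sided) = 0.42496
At α=0.01: p ≥ α → fail to reject H₀

reject H₀: no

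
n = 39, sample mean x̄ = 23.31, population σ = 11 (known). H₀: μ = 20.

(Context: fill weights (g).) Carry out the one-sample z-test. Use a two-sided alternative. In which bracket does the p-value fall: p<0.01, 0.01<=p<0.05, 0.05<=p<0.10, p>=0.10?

p-value bracket: 0.05<=p<0.10

SE = σ/√n = 11/√39 = 1.7614
z = (x̄−μ₀)/SE = (23.31−20)/1.7614 = 1.8792
p-value (two-sided) = 0.06022
→ bracket: 0.05<=p<0.10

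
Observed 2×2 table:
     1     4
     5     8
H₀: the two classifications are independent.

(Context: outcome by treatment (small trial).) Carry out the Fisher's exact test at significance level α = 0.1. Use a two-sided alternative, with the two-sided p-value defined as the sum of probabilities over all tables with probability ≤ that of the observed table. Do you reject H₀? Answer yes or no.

reject H₀: no

Margins: r₁=5, r₂=13, c₁=6, c₂=12, n=18
p_obs = C(5,1)·C(13,5)/C(18,6); sum pmf over tables with pmf ≤ p_obs
p-value (two-sided) = 0.61485
At α=0.1: p ≥ α → fail to reject H₀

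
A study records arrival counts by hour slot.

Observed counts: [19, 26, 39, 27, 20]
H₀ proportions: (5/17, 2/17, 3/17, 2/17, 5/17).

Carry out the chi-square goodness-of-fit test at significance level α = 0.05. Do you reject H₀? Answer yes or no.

n = 131; E_i = n·p_i = [38.53, 15.41, 23.12, 15.41, 38.53]
χ² = (19−38.53)²/38.53 + (26−15.41)²/15.41 + (39−23.12)²/23.12 + (27−15.41)²/15.41 + (20−38.53)²/38.53 = 45.7092
df = 4
p-value (upper-tail) = 0.00000
At α=0.05: p < α → reject H₀

reject H₀: yes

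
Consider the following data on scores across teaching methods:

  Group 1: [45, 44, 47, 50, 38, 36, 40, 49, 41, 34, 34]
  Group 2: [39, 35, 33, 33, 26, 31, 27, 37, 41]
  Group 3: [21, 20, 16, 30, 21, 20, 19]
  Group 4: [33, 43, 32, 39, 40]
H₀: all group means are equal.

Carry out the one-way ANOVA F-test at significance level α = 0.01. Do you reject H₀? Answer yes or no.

Group means [41.64, 33.56, 21.00, 37.40], grand mean 34.188
SSB = Σnᵢ(x̄ᵢ−x̄)² = 1882.907; SSW = ΣΣ(x−x̄ᵢ)² = 741.968
MSB = 1882.907/3 = 627.6358; MSW = 741.968/28 = 26.4988
F = MSB/MSW = 23.6854
df = (3, 28)
p-value (upper-tail) = 0.00000
At α=0.01: p < α → reject H₀

reject H₀: yes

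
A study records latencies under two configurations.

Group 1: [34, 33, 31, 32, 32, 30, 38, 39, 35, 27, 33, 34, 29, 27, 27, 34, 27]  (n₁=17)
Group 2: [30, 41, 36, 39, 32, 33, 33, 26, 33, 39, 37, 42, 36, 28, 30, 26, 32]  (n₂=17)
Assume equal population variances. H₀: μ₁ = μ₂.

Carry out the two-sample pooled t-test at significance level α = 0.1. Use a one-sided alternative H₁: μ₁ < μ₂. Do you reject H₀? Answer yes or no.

reject H₀: no

x̄₁=31.882, s₁=3.723, n₁=17
x̄₂=33.706, s₂=4.909, n₂=17
s_p² = [16·3.723² + 16·4.909²]/32 = 18.9779
SE = √(s_p²·(1/17+1/17)) = 1.4942
t = (31.882−33.706)/1.4942 = -1.2204
df = 32
p-value (one-sided, H₁ less) = 0.11562
At α=0.1: p ≥ α → fail to reject H₀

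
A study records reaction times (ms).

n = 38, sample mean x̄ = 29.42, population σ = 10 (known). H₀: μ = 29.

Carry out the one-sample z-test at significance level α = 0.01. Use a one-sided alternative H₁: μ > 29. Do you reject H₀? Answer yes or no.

SE = σ/√n = 10/√38 = 1.6222
z = (x̄−μ₀)/SE = (29.42−29)/1.6222 = 0.2589
p-value (one-sided, H₁ greater) = 0.39785
At α=0.01: p ≥ α → fail to reject H₀

reject H₀: no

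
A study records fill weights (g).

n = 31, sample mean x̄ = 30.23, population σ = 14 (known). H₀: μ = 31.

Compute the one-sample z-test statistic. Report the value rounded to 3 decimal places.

test statistic = -0.306

SE = σ/√n = 14/√31 = 2.5145
z = (x̄−μ₀)/SE = (30.23−31)/2.5145 = -0.3062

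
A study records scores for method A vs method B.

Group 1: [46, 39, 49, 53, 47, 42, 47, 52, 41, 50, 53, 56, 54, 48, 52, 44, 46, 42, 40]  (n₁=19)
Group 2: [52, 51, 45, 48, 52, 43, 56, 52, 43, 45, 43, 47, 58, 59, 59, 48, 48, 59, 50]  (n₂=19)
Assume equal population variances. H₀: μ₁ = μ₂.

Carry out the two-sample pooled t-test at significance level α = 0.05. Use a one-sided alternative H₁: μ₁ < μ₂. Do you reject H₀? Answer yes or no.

x̄₁=47.421, s₁=5.124, n₁=19
x̄₂=50.421, s₂=5.630, n₂=19
s_p² = [18·5.124² + 18·5.630²]/36 = 28.9795
SE = √(s_p²·(1/19+1/19)) = 1.7466
t = (47.421−50.421)/1.7466 = -1.7177
df = 36
p-value (one-sided, H₁ less) = 0.04723
At α=0.05: p < α → reject H₀

reject H₀: yes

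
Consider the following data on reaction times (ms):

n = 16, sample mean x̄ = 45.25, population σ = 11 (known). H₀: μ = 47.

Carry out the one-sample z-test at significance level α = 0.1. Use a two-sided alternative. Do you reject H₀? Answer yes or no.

reject H₀: no

SE = σ/√n = 11/√16 = 2.7500
z = (x̄−μ₀)/SE = (45.25−47)/2.7500 = -0.6364
p-value (two-sided) = 0.52454
At α=0.1: p ≥ α → fail to reject H₀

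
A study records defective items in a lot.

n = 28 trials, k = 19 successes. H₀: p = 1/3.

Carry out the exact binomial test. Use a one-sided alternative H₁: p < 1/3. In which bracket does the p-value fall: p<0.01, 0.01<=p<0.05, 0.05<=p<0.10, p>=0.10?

p-value bracket: p>=0.10

Exact binomial: n=28, k=19, p₀=1/3=0.3333
P(X≤19) from Σ C(n,i)·p₀^i·(1−p₀)^(n−i)
p-value (one-sided, H₁ less) = 0.99996
→ bracket: p>=0.10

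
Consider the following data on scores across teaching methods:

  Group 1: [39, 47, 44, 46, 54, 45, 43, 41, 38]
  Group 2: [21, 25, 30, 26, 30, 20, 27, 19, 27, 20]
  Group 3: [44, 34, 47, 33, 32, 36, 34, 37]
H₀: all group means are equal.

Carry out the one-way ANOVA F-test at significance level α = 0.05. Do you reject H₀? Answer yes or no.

Group means [44.11, 24.50, 37.12], grand mean 34.778
SSB = Σnᵢ(x̄ᵢ−x̄)² = 1884.403; SSW = ΣΣ(x−x̄ᵢ)² = 552.264
MSB = 1884.403/2 = 942.2014; MSW = 552.264/24 = 23.0110
F = MSB/MSW = 40.9457
df = (2, 24)
p-value (upper-tail) = 0.00000
At α=0.05: p < α → reject H₀

reject H₀: yes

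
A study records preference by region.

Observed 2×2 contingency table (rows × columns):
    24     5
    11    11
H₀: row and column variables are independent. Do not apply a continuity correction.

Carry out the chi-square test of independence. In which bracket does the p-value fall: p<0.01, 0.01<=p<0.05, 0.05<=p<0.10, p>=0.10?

Row totals [29, 22], col totals [35, 16], n=51
χ² = (24−19.90)²/19.90 + (5−9.10)²/9.10 + (11−15.10)²/15.10 + (11−6.90)²/6.90 = 6.2353
df = 1
p-value (upper-tail) = 0.01252
→ bracket: 0.01<=p<0.05

p-value bracket: 0.01<=p<0.05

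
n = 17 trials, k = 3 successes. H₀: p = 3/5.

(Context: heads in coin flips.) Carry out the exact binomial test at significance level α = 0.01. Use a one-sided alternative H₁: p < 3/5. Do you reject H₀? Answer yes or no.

Exact binomial: n=17, k=3, p₀=3/5=0.6000
P(X≤3) from Σ C(n,i)·p₀^i·(1−p₀)^(n−i)
p-value (one-sided, H₁ less) = 0.00045
At α=0.01: p < α → reject H₀

reject H₀: yes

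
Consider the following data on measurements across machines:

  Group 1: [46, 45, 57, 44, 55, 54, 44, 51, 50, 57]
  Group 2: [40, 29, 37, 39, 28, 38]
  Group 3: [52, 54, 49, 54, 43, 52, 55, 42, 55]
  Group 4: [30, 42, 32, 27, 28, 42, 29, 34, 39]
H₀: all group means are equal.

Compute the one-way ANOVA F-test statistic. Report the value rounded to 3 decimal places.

test statistic = 25.323

Group means [50.30, 35.17, 50.67, 33.67], grand mean 43.324
SSB = Σnᵢ(x̄ᵢ−x̄)² = 2210.508; SSW = ΣΣ(x−x̄ᵢ)² = 872.933
MSB = 2210.508/3 = 736.8359; MSW = 872.933/30 = 29.0978
F = MSB/MSW = 25.3228
df = (3, 30)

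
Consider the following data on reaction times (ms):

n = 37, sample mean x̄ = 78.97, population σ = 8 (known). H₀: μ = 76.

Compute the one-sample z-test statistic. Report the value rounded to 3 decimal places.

SE = σ/√n = 8/√37 = 1.3152
z = (x̄−μ₀)/SE = (78.97−76)/1.3152 = 2.2582

test statistic = 2.258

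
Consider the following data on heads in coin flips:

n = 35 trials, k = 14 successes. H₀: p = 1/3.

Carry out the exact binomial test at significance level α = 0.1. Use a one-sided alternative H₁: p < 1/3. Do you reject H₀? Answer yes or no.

Exact binomial: n=35, k=14, p₀=1/3=0.3333
P(X≤14) from Σ C(n,i)·p₀^i·(1−p₀)^(n−i)
p-value (one-sided, H₁ less) = 0.84518
At α=0.1: p ≥ α → fail to reject H₀

reject H₀: no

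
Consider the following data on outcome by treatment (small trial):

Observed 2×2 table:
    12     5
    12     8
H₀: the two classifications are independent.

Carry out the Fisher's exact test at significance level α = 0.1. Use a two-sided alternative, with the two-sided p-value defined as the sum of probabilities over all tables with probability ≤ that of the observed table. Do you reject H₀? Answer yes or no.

Margins: r₁=17, r₂=20, c₁=24, c₂=13, n=37
p_obs = C(17,12)·C(20,12)/C(37,24); sum pmf over tables with pmf ≤ p_obs
p-value (two-sided) = 0.73070
At α=0.1: p ≥ α → fail to reject H₀

reject H₀: no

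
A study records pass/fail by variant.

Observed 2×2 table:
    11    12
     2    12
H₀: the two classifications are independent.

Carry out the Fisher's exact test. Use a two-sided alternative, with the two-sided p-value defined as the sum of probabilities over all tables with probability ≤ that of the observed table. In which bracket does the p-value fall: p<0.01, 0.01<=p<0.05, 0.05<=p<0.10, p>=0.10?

Margins: r₁=23, r₂=14, c₁=13, c₂=24, n=37
p_obs = C(23,11)·C(14,2)/C(37,13); sum pmf over tables with pmf ≤ p_obs
p-value (two-sided) = 0.07404
→ bracket: 0.05<=p<0.10

p-value bracket: 0.05<=p<0.10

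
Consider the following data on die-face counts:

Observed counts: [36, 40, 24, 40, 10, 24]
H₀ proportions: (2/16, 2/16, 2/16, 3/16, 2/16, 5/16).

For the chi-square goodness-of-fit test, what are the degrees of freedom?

df = k − 1 = 6 − 1 = 5

degrees of freedom = 5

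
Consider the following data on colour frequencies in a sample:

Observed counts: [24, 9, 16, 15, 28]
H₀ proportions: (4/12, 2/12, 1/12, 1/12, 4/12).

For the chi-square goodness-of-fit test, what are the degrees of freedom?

df = k − 1 = 5 − 1 = 4

degrees of freedom = 4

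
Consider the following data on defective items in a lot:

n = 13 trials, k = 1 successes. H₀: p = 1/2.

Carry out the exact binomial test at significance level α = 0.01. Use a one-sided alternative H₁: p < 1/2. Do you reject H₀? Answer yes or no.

Exact binomial: n=13, k=1, p₀=1/2=0.5000
P(X≤1) from Σ C(n,i)·p₀^i·(1−p₀)^(n−i)
p-value (one-sided, H₁ less) = 0.00171
At α=0.01: p < α → reject H₀

reject H₀: yes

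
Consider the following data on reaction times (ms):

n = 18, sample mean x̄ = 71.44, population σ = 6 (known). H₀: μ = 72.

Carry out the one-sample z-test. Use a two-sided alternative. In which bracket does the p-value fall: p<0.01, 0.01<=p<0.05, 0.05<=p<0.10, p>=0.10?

p-value bracket: p>=0.10

SE = σ/√n = 6/√18 = 1.4142
z = (x̄−μ₀)/SE = (71.44−72)/1.4142 = -0.3960
p-value (two-sided) = 0.69212
→ bracket: p>=0.10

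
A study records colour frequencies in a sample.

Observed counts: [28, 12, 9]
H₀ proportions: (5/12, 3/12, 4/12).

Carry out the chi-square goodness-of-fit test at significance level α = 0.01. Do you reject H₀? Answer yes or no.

n = 49; E_i = n·p_i = [20.42, 12.25, 16.33]
χ² = (28−20.42)²/20.42 + (12−12.25)²/12.25 + (9−16.33)²/16.33 = 6.1143
df = 2
p-value (upper-tail) = 0.04702
At α=0.01: p ≥ α → fail to reject H₀

reject H₀: no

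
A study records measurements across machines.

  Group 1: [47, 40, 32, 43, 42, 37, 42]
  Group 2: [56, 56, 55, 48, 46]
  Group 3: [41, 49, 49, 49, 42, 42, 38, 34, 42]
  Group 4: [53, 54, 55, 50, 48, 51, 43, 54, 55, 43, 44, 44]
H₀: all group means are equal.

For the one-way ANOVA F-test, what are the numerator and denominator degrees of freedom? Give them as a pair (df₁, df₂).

degrees of freedom = [3, 29]

k = 4 groups, N = 33 total
df = (k−1, N−k) = (4−1, 33−4) = (3, 29)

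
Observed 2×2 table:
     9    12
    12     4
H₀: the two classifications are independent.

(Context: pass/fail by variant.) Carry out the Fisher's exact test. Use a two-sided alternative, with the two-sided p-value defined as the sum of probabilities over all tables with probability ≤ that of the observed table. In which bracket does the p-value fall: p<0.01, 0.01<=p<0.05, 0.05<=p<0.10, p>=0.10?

p-value bracket: 0.05<=p<0.10

Margins: r₁=21, r₂=16, c₁=21, c₂=16, n=37
p_obs = C(21,9)·C(16,12)/C(37,21); sum pmf over tables with pmf ≤ p_obs
p-value (two-sided) = 0.09311
→ bracket: 0.05<=p<0.10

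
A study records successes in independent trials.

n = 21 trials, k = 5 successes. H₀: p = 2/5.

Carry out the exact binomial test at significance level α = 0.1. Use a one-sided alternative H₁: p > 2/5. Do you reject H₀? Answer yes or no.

reject H₀: no

Exact binomial: n=21, k=5, p₀=2/5=0.4000
P(X≥5) from Σ C(n,i)·p₀^i·(1−p₀)^(n−i)
p-value (one-sided, H₁ greater) = 0.96304
At α=0.1: p ≥ α → fail to reject H₀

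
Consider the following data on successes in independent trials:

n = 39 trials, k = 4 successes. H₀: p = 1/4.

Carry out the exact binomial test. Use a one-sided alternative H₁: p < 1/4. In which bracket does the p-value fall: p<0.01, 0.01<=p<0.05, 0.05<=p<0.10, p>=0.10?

p-value bracket: 0.01<=p<0.05

Exact binomial: n=39, k=4, p₀=1/4=0.2500
P(X≤4) from Σ C(n,i)·p₀^i·(1−p₀)^(n−i)
p-value (one-sided, H₁ less) = 0.01945
→ bracket: 0.01<=p<0.05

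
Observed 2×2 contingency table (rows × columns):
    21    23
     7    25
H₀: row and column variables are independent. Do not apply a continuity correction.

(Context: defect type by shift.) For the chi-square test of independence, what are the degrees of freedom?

degrees of freedom = 1

df = (r−1)(c−1) = (2−1)·(2−1) = 1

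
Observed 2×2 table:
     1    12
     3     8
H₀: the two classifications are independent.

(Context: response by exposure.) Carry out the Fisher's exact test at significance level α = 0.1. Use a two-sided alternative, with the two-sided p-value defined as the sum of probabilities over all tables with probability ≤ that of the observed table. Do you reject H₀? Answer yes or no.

reject H₀: no

Margins: r₁=13, r₂=11, c₁=4, c₂=20, n=24
p_obs = C(13,1)·C(11,3)/C(24,4); sum pmf over tables with pmf ≤ p_obs
p-value (two-sided) = 0.30021
At α=0.1: p ≥ α → fail to reject H₀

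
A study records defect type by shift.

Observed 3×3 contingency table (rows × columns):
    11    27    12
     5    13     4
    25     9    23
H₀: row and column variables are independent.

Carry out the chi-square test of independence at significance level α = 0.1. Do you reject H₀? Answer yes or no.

Row totals [50, 22, 57], col totals [41, 49, 39], n=129
χ² = (11−15.89)²/15.89 + (27−18.99)²/18.99 + (12−15.12)²/15.12 + (5−6.99)²/6.99 + (13−8.36)²/8.36 + (4−6.65)²/6.65 + (25−18.12)²/18.12 + (9−21.65)²/21.65 + (23−17.23)²/17.23 = 21.6671
df = 4
p-value (upper-tail) = 0.00023
At α=0.1: p < α → reject H₀

reject H₀: yes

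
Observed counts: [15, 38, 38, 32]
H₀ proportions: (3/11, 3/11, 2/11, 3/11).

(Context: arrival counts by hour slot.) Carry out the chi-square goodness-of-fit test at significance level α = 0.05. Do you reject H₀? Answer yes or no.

reject H₀: yes

n = 123; E_i = n·p_i = [33.55, 33.55, 22.36, 33.55]
χ² = (15−33.55)²/33.55 + (38−33.55)²/33.55 + (38−22.36)²/22.36 + (32−33.55)²/33.55 = 21.8482
df = 3
p-value (upper-tail) = 0.00007
At α=0.05: p < α → reject H₀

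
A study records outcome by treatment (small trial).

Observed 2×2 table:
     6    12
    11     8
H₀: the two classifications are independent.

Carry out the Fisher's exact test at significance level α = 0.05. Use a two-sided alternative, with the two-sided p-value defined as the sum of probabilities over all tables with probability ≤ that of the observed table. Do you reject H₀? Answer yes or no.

reject H₀: no

Margins: r₁=18, r₂=19, c₁=17, c₂=20, n=37
p_obs = C(18,6)·C(19,11)/C(37,17); sum pmf over tables with pmf ≤ p_obs
p-value (two-sided) = 0.19136
At α=0.05: p ≥ α → fail to reject H₀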